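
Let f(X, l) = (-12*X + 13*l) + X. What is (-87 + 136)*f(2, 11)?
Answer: 5929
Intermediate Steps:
f(X, l) = -11*X + 13*l
(-87 + 136)*f(2, 11) = (-87 + 136)*(-11*2 + 13*11) = 49*(-22 + 143) = 49*121 = 5929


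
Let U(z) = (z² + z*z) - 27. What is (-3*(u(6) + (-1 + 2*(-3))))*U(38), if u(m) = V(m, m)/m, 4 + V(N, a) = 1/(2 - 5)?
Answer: 397679/6 ≈ 66280.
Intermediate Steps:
V(N, a) = -13/3 (V(N, a) = -4 + 1/(2 - 5) = -4 + 1/(-3) = -4 - ⅓ = -13/3)
u(m) = -13/(3*m)
U(z) = -27 + 2*z² (U(z) = (z² + z²) - 27 = 2*z² - 27 = -27 + 2*z²)
(-3*(u(6) + (-1 + 2*(-3))))*U(38) = (-3*(-13/3/6 + (-1 + 2*(-3))))*(-27 + 2*38²) = (-3*(-13/3*⅙ + (-1 - 6)))*(-27 + 2*1444) = (-3*(-13/18 - 7))*(-27 + 2888) = -3*(-139/18)*2861 = (139/6)*2861 = 397679/6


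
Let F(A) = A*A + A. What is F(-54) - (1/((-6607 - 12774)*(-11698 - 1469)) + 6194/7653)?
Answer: 1862602888002077/650988738477 ≈ 2861.2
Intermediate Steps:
F(A) = A + A**2 (F(A) = A**2 + A = A + A**2)
F(-54) - (1/((-6607 - 12774)*(-11698 - 1469)) + 6194/7653) = -54*(1 - 54) - (1/((-6607 - 12774)*(-11698 - 1469)) + 6194/7653) = -54*(-53) - (1/(-19381*(-13167)) + 6194*(1/7653)) = 2862 - (-1/19381*(-1/13167) + 6194/7653) = 2862 - (1/255189627 + 6194/7653) = 2862 - 1*526881519097/650988738477 = 2862 - 526881519097/650988738477 = 1862602888002077/650988738477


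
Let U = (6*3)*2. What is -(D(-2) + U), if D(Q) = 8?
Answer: -44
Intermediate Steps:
U = 36 (U = 18*2 = 36)
-(D(-2) + U) = -(8 + 36) = -1*44 = -44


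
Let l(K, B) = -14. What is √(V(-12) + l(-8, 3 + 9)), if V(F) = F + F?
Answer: I*√38 ≈ 6.1644*I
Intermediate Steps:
V(F) = 2*F
√(V(-12) + l(-8, 3 + 9)) = √(2*(-12) - 14) = √(-24 - 14) = √(-38) = I*√38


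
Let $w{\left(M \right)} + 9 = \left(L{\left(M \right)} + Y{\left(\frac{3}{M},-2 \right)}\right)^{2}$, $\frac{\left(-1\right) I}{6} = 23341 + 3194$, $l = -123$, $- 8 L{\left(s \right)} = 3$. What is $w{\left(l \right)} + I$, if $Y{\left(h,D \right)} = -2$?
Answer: $- \frac{10189655}{64} \approx -1.5921 \cdot 10^{5}$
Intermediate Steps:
$L{\left(s \right)} = - \frac{3}{8}$ ($L{\left(s \right)} = \left(- \frac{1}{8}\right) 3 = - \frac{3}{8}$)
$I = -159210$ ($I = - 6 \left(23341 + 3194\right) = \left(-6\right) 26535 = -159210$)
$w{\left(M \right)} = - \frac{215}{64}$ ($w{\left(M \right)} = -9 + \left(- \frac{3}{8} - 2\right)^{2} = -9 + \left(- \frac{19}{8}\right)^{2} = -9 + \frac{361}{64} = - \frac{215}{64}$)
$w{\left(l \right)} + I = - \frac{215}{64} - 159210 = - \frac{10189655}{64}$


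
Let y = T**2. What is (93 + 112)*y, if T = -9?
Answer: 16605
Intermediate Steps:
y = 81 (y = (-9)**2 = 81)
(93 + 112)*y = (93 + 112)*81 = 205*81 = 16605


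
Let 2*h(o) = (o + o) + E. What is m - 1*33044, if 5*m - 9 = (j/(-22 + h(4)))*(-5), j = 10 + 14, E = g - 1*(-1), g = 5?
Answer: -165203/5 ≈ -33041.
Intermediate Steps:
E = 6 (E = 5 - 1*(-1) = 5 + 1 = 6)
j = 24
h(o) = 3 + o (h(o) = ((o + o) + 6)/2 = (2*o + 6)/2 = (6 + 2*o)/2 = 3 + o)
m = 17/5 (m = 9/5 + ((24/(-22 + (3 + 4)))*(-5))/5 = 9/5 + ((24/(-22 + 7))*(-5))/5 = 9/5 + ((24/(-15))*(-5))/5 = 9/5 + (-1/15*24*(-5))/5 = 9/5 + (-8/5*(-5))/5 = 9/5 + (⅕)*8 = 9/5 + 8/5 = 17/5 ≈ 3.4000)
m - 1*33044 = 17/5 - 1*33044 = 17/5 - 33044 = -165203/5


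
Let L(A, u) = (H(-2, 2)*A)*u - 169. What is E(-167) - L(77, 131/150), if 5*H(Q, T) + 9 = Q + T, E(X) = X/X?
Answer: 72761/250 ≈ 291.04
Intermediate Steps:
E(X) = 1
H(Q, T) = -9/5 + Q/5 + T/5 (H(Q, T) = -9/5 + (Q + T)/5 = -9/5 + (Q/5 + T/5) = -9/5 + Q/5 + T/5)
L(A, u) = -169 - 9*A*u/5 (L(A, u) = ((-9/5 + (⅕)*(-2) + (⅕)*2)*A)*u - 169 = ((-9/5 - ⅖ + ⅖)*A)*u - 169 = (-9*A/5)*u - 169 = -9*A*u/5 - 169 = -169 - 9*A*u/5)
E(-167) - L(77, 131/150) = 1 - (-169 - 9/5*77*131/150) = 1 - (-169 - 30261/250) = 1 - 1*(-72511/250) = 1 + 72511/250 = 72761/250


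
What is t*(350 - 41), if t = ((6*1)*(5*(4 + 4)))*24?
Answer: 1779840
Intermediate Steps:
t = 5760 (t = (6*(5*8))*24 = (6*40)*24 = 240*24 = 5760)
t*(350 - 41) = 5760*(350 - 41) = 5760*309 = 1779840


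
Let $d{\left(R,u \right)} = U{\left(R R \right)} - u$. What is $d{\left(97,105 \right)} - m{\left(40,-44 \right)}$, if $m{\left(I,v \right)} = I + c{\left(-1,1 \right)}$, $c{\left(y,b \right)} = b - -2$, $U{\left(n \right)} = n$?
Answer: $9261$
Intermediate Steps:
$c{\left(y,b \right)} = 2 + b$ ($c{\left(y,b \right)} = b + 2 = 2 + b$)
$m{\left(I,v \right)} = 3 + I$ ($m{\left(I,v \right)} = I + \left(2 + 1\right) = I + 3 = 3 + I$)
$d{\left(R,u \right)} = R^{2} - u$ ($d{\left(R,u \right)} = R R - u = R^{2} - u$)
$d{\left(97,105 \right)} - m{\left(40,-44 \right)} = \left(97^{2} - 105\right) - \left(3 + 40\right) = \left(9409 - 105\right) - 43 = 9304 - 43 = 9261$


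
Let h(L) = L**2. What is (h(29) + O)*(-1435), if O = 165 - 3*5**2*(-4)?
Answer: -1874110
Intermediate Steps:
O = 465 (O = 165 - 3*25*(-4) = 165 - 75*(-4) = 165 - 1*(-300) = 165 + 300 = 465)
(h(29) + O)*(-1435) = (29**2 + 465)*(-1435) = (841 + 465)*(-1435) = 1306*(-1435) = -1874110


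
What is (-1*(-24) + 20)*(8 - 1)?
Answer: 308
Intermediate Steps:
(-1*(-24) + 20)*(8 - 1) = (24 + 20)*7 = 44*7 = 308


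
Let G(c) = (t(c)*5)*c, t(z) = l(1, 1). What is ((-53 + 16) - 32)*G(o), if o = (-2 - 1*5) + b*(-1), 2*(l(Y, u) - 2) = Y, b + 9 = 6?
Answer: 3450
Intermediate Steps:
b = -3 (b = -9 + 6 = -3)
l(Y, u) = 2 + Y/2
t(z) = 5/2 (t(z) = 2 + (½)*1 = 2 + ½ = 5/2)
o = -4 (o = (-2 - 1*5) - 3*(-1) = (-2 - 5) + 3 = -7 + 3 = -4)
G(c) = 25*c/2 (G(c) = ((5/2)*5)*c = 25*c/2)
((-53 + 16) - 32)*G(o) = ((-53 + 16) - 32)*((25/2)*(-4)) = (-37 - 32)*(-50) = -69*(-50) = 3450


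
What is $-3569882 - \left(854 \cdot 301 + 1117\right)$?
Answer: $-3828053$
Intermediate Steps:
$-3569882 - \left(854 \cdot 301 + 1117\right) = -3569882 - \left(257054 + 1117\right) = -3569882 - 258171 = -3828053$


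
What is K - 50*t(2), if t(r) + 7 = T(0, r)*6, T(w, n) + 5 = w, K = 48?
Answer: 1898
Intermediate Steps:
T(w, n) = -5 + w
t(r) = -37 (t(r) = -7 + (-5 + 0)*6 = -7 - 5*6 = -7 - 30 = -37)
K - 50*t(2) = 48 - 50*(-37) = 48 + 1850 = 1898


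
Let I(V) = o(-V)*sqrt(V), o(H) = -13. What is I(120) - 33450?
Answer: -33450 - 26*sqrt(30) ≈ -33592.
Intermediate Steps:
I(V) = -13*sqrt(V)
I(120) - 33450 = -26*sqrt(30) - 33450 = -33450 - 26*sqrt(30)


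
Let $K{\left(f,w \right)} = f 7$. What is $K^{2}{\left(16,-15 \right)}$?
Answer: $12544$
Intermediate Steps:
$K{\left(f,w \right)} = 7 f$
$K^{2}{\left(16,-15 \right)} = \left(7 \cdot 16\right)^{2} = 112^{2} = 12544$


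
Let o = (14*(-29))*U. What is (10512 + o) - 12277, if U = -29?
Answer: 10009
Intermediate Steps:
o = 11774 (o = (14*(-29))*(-29) = -406*(-29) = 11774)
(10512 + o) - 12277 = (10512 + 11774) - 12277 = 22286 - 12277 = 10009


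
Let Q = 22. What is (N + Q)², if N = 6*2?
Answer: 1156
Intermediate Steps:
N = 12
(N + Q)² = (12 + 22)² = 34² = 1156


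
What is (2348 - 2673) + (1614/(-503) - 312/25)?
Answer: -4284161/12575 ≈ -340.69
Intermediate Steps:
(2348 - 2673) + (1614/(-503) - 312/25) = -325 + (1614*(-1/503) - 312*1/25) = -325 + (-1614/503 - 312/25) = -325 - 197286/12575 = -4284161/12575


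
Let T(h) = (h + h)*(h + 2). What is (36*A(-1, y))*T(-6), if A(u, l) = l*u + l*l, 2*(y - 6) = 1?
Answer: 61776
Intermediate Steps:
y = 13/2 (y = 6 + (1/2)*1 = 6 + 1/2 = 13/2 ≈ 6.5000)
T(h) = 2*h*(2 + h) (T(h) = (2*h)*(2 + h) = 2*h*(2 + h))
A(u, l) = l**2 + l*u (A(u, l) = l*u + l**2 = l**2 + l*u)
(36*A(-1, y))*T(-6) = (36*(13*(13/2 - 1)/2))*(2*(-6)*(2 - 6)) = (36*((13/2)*(11/2)))*(2*(-6)*(-4)) = (36*(143/4))*48 = 1287*48 = 61776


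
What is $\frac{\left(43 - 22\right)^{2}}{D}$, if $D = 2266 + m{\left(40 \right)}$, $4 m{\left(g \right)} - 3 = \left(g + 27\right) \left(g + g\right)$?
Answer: $\frac{28}{229} \approx 0.12227$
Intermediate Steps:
$m{\left(g \right)} = \frac{3}{4} + \frac{g \left(27 + g\right)}{2}$ ($m{\left(g \right)} = \frac{3}{4} + \frac{\left(g + 27\right) \left(g + g\right)}{4} = \frac{3}{4} + \frac{\left(27 + g\right) 2 g}{4} = \frac{3}{4} + \frac{2 g \left(27 + g\right)}{4} = \frac{3}{4} + \frac{g \left(27 + g\right)}{2}$)
$D = \frac{14427}{4}$ ($D = 2266 + \left(\frac{3}{4} + \frac{40^{2}}{2} + \frac{27}{2} \cdot 40\right) = 2266 + \left(\frac{3}{4} + \frac{1}{2} \cdot 1600 + 540\right) = 2266 + \left(\frac{3}{4} + 800 + 540\right) = 2266 + \frac{5363}{4} = \frac{14427}{4} \approx 3606.8$)
$\frac{\left(43 - 22\right)^{2}}{D} = \frac{\left(43 - 22\right)^{2}}{\frac{14427}{4}} = 21^{2} \cdot \frac{4}{14427} = 441 \cdot \frac{4}{14427} = \frac{28}{229}$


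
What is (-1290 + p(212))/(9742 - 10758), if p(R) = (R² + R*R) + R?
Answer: -44405/508 ≈ -87.411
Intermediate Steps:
p(R) = R + 2*R² (p(R) = (R² + R²) + R = 2*R² + R = R + 2*R²)
(-1290 + p(212))/(9742 - 10758) = (-1290 + 212*(1 + 2*212))/(9742 - 10758) = (-1290 + 212*(1 + 424))/(-1016) = (-1290 + 212*425)*(-1/1016) = (-1290 + 90100)*(-1/1016) = 88810*(-1/1016) = -44405/508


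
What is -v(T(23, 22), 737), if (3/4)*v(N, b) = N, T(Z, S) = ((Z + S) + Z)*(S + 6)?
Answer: -7616/3 ≈ -2538.7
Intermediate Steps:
T(Z, S) = (6 + S)*(S + 2*Z) (T(Z, S) = ((S + Z) + Z)*(6 + S) = (S + 2*Z)*(6 + S) = (6 + S)*(S + 2*Z))
v(N, b) = 4*N/3
-v(T(23, 22), 737) = -4*(22**2 + 6*22 + 12*23 + 2*22*23)/3 = -4*(484 + 132 + 276 + 1012)/3 = -4*1904/3 = -1*7616/3 = -7616/3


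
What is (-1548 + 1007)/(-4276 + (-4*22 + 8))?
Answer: 541/4356 ≈ 0.12420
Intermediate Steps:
(-1548 + 1007)/(-4276 + (-4*22 + 8)) = -541/(-4276 + (-88 + 8)) = -541/(-4276 - 80) = -541/(-4356) = -541*(-1/4356) = 541/4356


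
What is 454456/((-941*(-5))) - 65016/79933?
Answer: 5145733024/53726395 ≈ 95.777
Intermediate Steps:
454456/((-941*(-5))) - 65016/79933 = 454456/4705 - 65016*1/79933 = 454456*(1/4705) - 9288/11419 = 454456/4705 - 9288/11419 = 5145733024/53726395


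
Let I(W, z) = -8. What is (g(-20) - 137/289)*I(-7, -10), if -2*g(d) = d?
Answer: -22024/289 ≈ -76.208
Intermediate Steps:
g(d) = -d/2
(g(-20) - 137/289)*I(-7, -10) = (-1/2*(-20) - 137/289)*(-8) = (10 - 137*1/289)*(-8) = (10 - 137/289)*(-8) = (2753/289)*(-8) = -22024/289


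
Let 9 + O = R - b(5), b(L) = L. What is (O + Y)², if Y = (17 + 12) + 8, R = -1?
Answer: 484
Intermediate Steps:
O = -15 (O = -9 + (-1 - 1*5) = -9 + (-1 - 5) = -9 - 6 = -15)
Y = 37 (Y = 29 + 8 = 37)
(O + Y)² = (-15 + 37)² = 22² = 484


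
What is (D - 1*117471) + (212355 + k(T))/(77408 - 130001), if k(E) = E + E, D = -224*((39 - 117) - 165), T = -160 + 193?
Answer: -1105207516/17531 ≈ -63043.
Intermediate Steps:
T = 33
D = 54432 (D = -224*(-78 - 165) = -224*(-243) = 54432)
k(E) = 2*E
(D - 1*117471) + (212355 + k(T))/(77408 - 130001) = (54432 - 1*117471) + (212355 + 2*33)/(77408 - 130001) = (54432 - 117471) + (212355 + 66)/(-52593) = -63039 + 212421*(-1/52593) = -63039 - 70807/17531 = -1105207516/17531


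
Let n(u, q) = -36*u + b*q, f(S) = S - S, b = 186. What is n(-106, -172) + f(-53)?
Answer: -28176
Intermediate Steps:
f(S) = 0
n(u, q) = -36*u + 186*q
n(-106, -172) + f(-53) = (-36*(-106) + 186*(-172)) + 0 = (3816 - 31992) + 0 = -28176 + 0 = -28176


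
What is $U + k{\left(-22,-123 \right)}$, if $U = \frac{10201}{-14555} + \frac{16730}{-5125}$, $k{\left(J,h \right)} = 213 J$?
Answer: $- \frac{341312221}{72775} \approx -4690.0$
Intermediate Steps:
$U = - \frac{288571}{72775}$ ($U = 10201 \left(- \frac{1}{14555}\right) + 16730 \left(- \frac{1}{5125}\right) = - \frac{10201}{14555} - \frac{3346}{1025} = - \frac{288571}{72775} \approx -3.9652$)
$U + k{\left(-22,-123 \right)} = - \frac{288571}{72775} + 213 \left(-22\right) = - \frac{288571}{72775} - 4686 = - \frac{341312221}{72775}$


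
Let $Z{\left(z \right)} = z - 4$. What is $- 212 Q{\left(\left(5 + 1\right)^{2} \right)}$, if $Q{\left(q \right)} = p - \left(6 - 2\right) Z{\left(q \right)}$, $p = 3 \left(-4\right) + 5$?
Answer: $28620$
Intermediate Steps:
$Z{\left(z \right)} = -4 + z$
$p = -7$ ($p = -12 + 5 = -7$)
$Q{\left(q \right)} = 9 - 4 q$ ($Q{\left(q \right)} = -7 - \left(6 - 2\right) \left(-4 + q\right) = -7 - 4 \left(-4 + q\right) = -7 - \left(-16 + 4 q\right) = 9 - 4 q$)
$- 212 Q{\left(\left(5 + 1\right)^{2} \right)} = - 212 \left(9 - 4 \left(5 + 1\right)^{2}\right) = - 212 \left(9 - 4 \cdot 6^{2}\right) = - 212 \left(9 - 144\right) = \left(-212\right) \left(-135\right) = 28620$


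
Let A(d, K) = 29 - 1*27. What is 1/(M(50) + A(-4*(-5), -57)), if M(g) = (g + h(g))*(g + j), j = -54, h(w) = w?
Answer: -1/398 ≈ -0.0025126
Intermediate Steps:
A(d, K) = 2 (A(d, K) = 29 - 27 = 2)
M(g) = 2*g*(-54 + g) (M(g) = (g + g)*(g - 54) = (2*g)*(-54 + g) = 2*g*(-54 + g))
1/(M(50) + A(-4*(-5), -57)) = 1/(2*50*(-54 + 50) + 2) = 1/(2*50*(-4) + 2) = 1/(-400 + 2) = 1/(-398) = -1/398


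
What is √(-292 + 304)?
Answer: 2*√3 ≈ 3.4641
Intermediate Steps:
√(-292 + 304) = √12 = 2*√3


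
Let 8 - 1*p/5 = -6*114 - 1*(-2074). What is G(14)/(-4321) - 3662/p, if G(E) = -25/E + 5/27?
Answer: 2992732153/5643182790 ≈ 0.53033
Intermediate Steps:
p = -6910 (p = 40 - 5*(-6*114 - 1*(-2074)) = 40 - 5*(-684 + 2074) = 40 - 5*1390 = 40 - 6950 = -6910)
G(E) = 5/27 - 25/E (G(E) = -25/E + 5*(1/27) = -25/E + 5/27 = 5/27 - 25/E)
G(14)/(-4321) - 3662/p = (5/27 - 25/14)/(-4321) - 3662/(-6910) = (5/27 - 25*1/14)*(-1/4321) - 3662*(-1/6910) = (5/27 - 25/14)*(-1/4321) + 1831/3455 = -605/378*(-1/4321) + 1831/3455 = 605/1633338 + 1831/3455 = 2992732153/5643182790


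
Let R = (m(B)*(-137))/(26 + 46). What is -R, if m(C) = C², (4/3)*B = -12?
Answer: 1233/8 ≈ 154.13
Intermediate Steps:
B = -9 (B = (¾)*(-12) = -9)
R = -1233/8 (R = ((-9)²*(-137))/(26 + 46) = (81*(-137))/72 = -11097*1/72 = -1233/8 ≈ -154.13)
-R = -1*(-1233/8) = 1233/8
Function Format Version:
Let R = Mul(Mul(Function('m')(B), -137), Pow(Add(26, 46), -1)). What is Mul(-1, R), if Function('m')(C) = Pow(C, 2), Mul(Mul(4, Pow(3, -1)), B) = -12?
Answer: Rational(1233, 8) ≈ 154.13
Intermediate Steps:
B = -9 (B = Mul(Rational(3, 4), -12) = -9)
R = Rational(-1233, 8) (R = Mul(Mul(Pow(-9, 2), -137), Pow(Add(26, 46), -1)) = Mul(Mul(81, -137), Pow(72, -1)) = Mul(-11097, Rational(1, 72)) = Rational(-1233, 8) ≈ -154.13)
Mul(-1, R) = Mul(-1, Rational(-1233, 8)) = Rational(1233, 8)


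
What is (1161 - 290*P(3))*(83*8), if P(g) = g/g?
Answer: 578344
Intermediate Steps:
P(g) = 1
(1161 - 290*P(3))*(83*8) = (1161 - 290*1)*(83*8) = (1161 - 290)*664 = 871*664 = 578344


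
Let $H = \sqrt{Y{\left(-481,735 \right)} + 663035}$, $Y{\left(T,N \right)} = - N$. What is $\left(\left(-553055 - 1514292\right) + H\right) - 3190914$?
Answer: $-5258261 + 10 \sqrt{6623} \approx -5.2574 \cdot 10^{6}$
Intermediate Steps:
$H = 10 \sqrt{6623}$ ($H = \sqrt{\left(-1\right) 735 + 663035} = \sqrt{-735 + 663035} = \sqrt{662300} = 10 \sqrt{6623} \approx 813.82$)
$\left(\left(-553055 - 1514292\right) + H\right) - 3190914 = \left(\left(-553055 - 1514292\right) + 10 \sqrt{6623}\right) - 3190914 = \left(-2067347 + 10 \sqrt{6623}\right) - 3190914 = -5258261 + 10 \sqrt{6623}$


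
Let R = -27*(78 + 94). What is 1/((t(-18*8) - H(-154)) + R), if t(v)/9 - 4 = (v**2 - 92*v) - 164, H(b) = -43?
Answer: 1/299815 ≈ 3.3354e-6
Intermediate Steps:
t(v) = -1440 - 828*v + 9*v**2 (t(v) = 36 + 9*((v**2 - 92*v) - 164) = 36 + 9*(-164 + v**2 - 92*v) = 36 + (-1476 - 828*v + 9*v**2) = -1440 - 828*v + 9*v**2)
R = -4644 (R = -27*172 = -4644)
1/((t(-18*8) - H(-154)) + R) = 1/(((-1440 - (-14904)*8 + 9*(-18*8)**2) - 1*(-43)) - 4644) = 1/(((-1440 - 828*(-144) + 9*(-144)**2) + 43) - 4644) = 1/(((-1440 + 119232 + 9*20736) + 43) - 4644) = 1/(((-1440 + 119232 + 186624) + 43) - 4644) = 1/((304416 + 43) - 4644) = 1/(304459 - 4644) = 1/299815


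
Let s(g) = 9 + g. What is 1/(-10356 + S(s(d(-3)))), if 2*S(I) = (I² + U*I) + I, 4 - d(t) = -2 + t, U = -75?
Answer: -1/10860 ≈ -9.2081e-5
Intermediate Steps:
d(t) = 6 - t (d(t) = 4 - (-2 + t) = 4 + (2 - t) = 6 - t)
S(I) = I²/2 - 37*I (S(I) = ((I² - 75*I) + I)/2 = (I² - 74*I)/2 = I²/2 - 37*I)
1/(-10356 + S(s(d(-3)))) = 1/(-10356 + (9 + (6 - 1*(-3)))*(-74 + (9 + (6 - 1*(-3))))/2) = 1/(-10356 + (9 + (6 + 3))*(-74 + (9 + (6 + 3)))/2) = 1/(-10356 + (9 + 9)*(-74 + (9 + 9))/2) = 1/(-10356 + (½)*18*(-74 + 18)) = 1/(-10356 + (½)*18*(-56)) = 1/(-10356 - 504) = 1/(-10860) = -1/10860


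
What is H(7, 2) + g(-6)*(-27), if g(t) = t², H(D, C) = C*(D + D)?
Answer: -944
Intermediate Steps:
H(D, C) = 2*C*D (H(D, C) = C*(2*D) = 2*C*D)
H(7, 2) + g(-6)*(-27) = 2*2*7 + (-6)²*(-27) = 28 + 36*(-27) = 28 - 972 = -944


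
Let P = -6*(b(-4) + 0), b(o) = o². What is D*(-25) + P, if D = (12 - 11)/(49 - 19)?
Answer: -581/6 ≈ -96.833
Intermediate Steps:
D = 1/30 ≈ 0.033333
P = -96 (P = -6*((-4)² + 0) = -6*(16 + 0) = -6*16 = -96)
D*(-25) + P = (1/30)*(-25) - 96 = -⅚ - 96 = -581/6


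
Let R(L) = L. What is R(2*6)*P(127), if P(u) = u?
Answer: 1524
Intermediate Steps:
R(2*6)*P(127) = (2*6)*127 = 12*127 = 1524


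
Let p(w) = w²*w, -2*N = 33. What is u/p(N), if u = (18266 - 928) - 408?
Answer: -135440/35937 ≈ -3.7688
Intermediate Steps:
N = -33/2 (N = -½*33 = -33/2 ≈ -16.500)
p(w) = w³
u = 16930 (u = 17338 - 408 = 16930)
u/p(N) = 16930/((-33/2)³) = 16930/(-35937/8) = 16930*(-8/35937) = -135440/35937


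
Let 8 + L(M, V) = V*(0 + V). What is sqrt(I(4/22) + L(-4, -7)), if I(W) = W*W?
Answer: sqrt(4965)/11 ≈ 6.4057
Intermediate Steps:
L(M, V) = -8 + V**2 (L(M, V) = -8 + V*(0 + V) = -8 + V*V = -8 + V**2)
I(W) = W**2
sqrt(I(4/22) + L(-4, -7)) = sqrt((4/22)**2 + (-8 + (-7)**2)) = sqrt((4*(1/22))**2 + (-8 + 49)) = sqrt((2/11)**2 + 41) = sqrt(4/121 + 41) = sqrt(4965/121) = sqrt(4965)/11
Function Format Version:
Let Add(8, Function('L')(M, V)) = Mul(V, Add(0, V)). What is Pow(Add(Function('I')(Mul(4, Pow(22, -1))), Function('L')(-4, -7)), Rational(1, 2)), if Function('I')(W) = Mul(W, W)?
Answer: Mul(Rational(1, 11), Pow(4965, Rational(1, 2))) ≈ 6.4057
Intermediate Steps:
Function('L')(M, V) = Add(-8, Pow(V, 2)) (Function('L')(M, V) = Add(-8, Mul(V, Add(0, V))) = Add(-8, Mul(V, V)) = Add(-8, Pow(V, 2)))
Function('I')(W) = Pow(W, 2)
Pow(Add(Function('I')(Mul(4, Pow(22, -1))), Function('L')(-4, -7)), Rational(1, 2)) = Pow(Add(Pow(Mul(4, Pow(22, -1)), 2), Add(-8, Pow(-7, 2))), Rational(1, 2)) = Pow(Add(Pow(Mul(4, Rational(1, 22)), 2), Add(-8, 49)), Rational(1, 2)) = Pow(Add(Pow(Rational(2, 11), 2), 41), Rational(1, 2)) = Pow(Add(Rational(4, 121), 41), Rational(1, 2)) = Pow(Rational(4965, 121), Rational(1, 2)) = Mul(Rational(1, 11), Pow(4965, Rational(1, 2)))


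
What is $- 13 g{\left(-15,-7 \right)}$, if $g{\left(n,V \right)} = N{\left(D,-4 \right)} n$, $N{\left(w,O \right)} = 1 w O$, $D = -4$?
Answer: $3120$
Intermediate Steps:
$N{\left(w,O \right)} = O w$ ($N{\left(w,O \right)} = w O = O w$)
$g{\left(n,V \right)} = 16 n$ ($g{\left(n,V \right)} = \left(-4\right) \left(-4\right) n = 16 n$)
$- 13 g{\left(-15,-7 \right)} = - 13 \cdot 16 \left(-15\right) = \left(-13\right) \left(-240\right) = 3120$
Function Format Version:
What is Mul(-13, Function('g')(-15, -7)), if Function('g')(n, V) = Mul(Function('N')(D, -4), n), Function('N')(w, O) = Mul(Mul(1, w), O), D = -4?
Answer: 3120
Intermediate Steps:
Function('N')(w, O) = Mul(O, w) (Function('N')(w, O) = Mul(w, O) = Mul(O, w))
Function('g')(n, V) = Mul(16, n) (Function('g')(n, V) = Mul(Mul(-4, -4), n) = Mul(16, n))
Mul(-13, Function('g')(-15, -7)) = Mul(-13, Mul(16, -15)) = Mul(-13, -240) = 3120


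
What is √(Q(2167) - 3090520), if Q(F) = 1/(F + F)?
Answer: I*√58050955484786/4334 ≈ 1758.0*I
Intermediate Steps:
Q(F) = 1/(2*F)
√(Q(2167) - 3090520) = √((½)/2167 - 3090520) = √((½)*(1/2167) - 3090520) = √(1/4334 - 3090520) = √(-13394313679/4334) = I*√58050955484786/4334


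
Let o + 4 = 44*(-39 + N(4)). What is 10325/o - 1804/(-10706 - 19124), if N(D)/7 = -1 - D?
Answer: -30211371/9724580 ≈ -3.1067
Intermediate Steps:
N(D) = -7 - 7*D (N(D) = 7*(-1 - D) = -7 - 7*D)
o = -3260 (o = -4 + 44*(-39 + (-7 - 7*4)) = -4 + 44*(-39 + (-7 - 28)) = -4 + 44*(-39 - 35) = -4 + 44*(-74) = -4 - 3256 = -3260)
10325/o - 1804/(-10706 - 19124) = 10325/(-3260) - 1804/(-10706 - 19124) = 10325*(-1/3260) - 1804/(-29830) = -2065/652 - 1804*(-1/29830) = -2065/652 + 902/14915 = -30211371/9724580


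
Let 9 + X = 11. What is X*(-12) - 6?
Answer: -30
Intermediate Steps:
X = 2 (X = -9 + 11 = 2)
X*(-12) - 6 = 2*(-12) - 6 = -24 - 6 = -30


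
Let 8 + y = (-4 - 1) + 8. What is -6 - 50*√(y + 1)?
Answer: -6 - 100*I ≈ -6.0 - 100.0*I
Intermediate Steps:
y = -5 (y = -8 + ((-4 - 1) + 8) = -8 + (-5 + 8) = -8 + 3 = -5)
-6 - 50*√(y + 1) = -6 - 50*√(-5 + 1) = -6 - 100*I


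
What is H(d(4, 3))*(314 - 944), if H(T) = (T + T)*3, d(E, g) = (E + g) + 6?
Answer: -49140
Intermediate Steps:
d(E, g) = 6 + E + g
H(T) = 6*T (H(T) = (2*T)*3 = 6*T)
H(d(4, 3))*(314 - 944) = (6*(6 + 4 + 3))*(314 - 944) = (6*13)*(-630) = 78*(-630) = -49140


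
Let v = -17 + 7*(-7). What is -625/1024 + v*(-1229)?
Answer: 83060111/1024 ≈ 81113.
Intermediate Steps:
v = -66 (v = -17 - 49 = -66)
-625/1024 + v*(-1229) = -625/1024 - 66*(-1229) = -625*1/1024 + 81114 = -625/1024 + 81114 = 83060111/1024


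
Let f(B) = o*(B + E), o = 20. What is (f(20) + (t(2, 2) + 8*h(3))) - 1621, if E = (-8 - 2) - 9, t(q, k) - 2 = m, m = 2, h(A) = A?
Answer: -1573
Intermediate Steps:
t(q, k) = 4 (t(q, k) = 2 + 2 = 4)
E = -19 (E = -10 - 9 = -19)
f(B) = -380 + 20*B (f(B) = 20*(B - 19) = 20*(-19 + B) = -380 + 20*B)
(f(20) + (t(2, 2) + 8*h(3))) - 1621 = ((-380 + 20*20) + (4 + 8*3)) - 1621 = ((-380 + 400) + (4 + 24)) - 1621 = (20 + 28) - 1621 = 48 - 1621 = -1573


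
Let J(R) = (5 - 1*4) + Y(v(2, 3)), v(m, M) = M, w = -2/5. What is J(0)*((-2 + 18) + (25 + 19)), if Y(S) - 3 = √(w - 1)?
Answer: 240 + 12*I*√35 ≈ 240.0 + 70.993*I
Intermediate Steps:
w = -⅖ (w = -2*⅕ = -⅖ ≈ -0.40000)
Y(S) = 3 + I*√35/5 (Y(S) = 3 + √(-⅖ - 1) = 3 + √(-7/5) = 3 + I*√35/5)
J(R) = 4 + I*√35/5 (J(R) = (5 - 1*4) + (3 + I*√35/5) = (5 - 4) + (3 + I*√35/5) = 1 + (3 + I*√35/5) = 4 + I*√35/5)
J(0)*((-2 + 18) + (25 + 19)) = (4 + I*√35/5)*((-2 + 18) + (25 + 19)) = (4 + I*√35/5)*(16 + 44) = (4 + I*√35/5)*60 = 240 + 12*I*√35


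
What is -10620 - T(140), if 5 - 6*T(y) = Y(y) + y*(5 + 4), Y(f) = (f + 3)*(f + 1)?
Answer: -21151/3 ≈ -7050.3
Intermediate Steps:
Y(f) = (1 + f)*(3 + f) (Y(f) = (3 + f)*(1 + f) = (1 + f)*(3 + f))
T(y) = 1/3 - 13*y/6 - y**2/6 (T(y) = 5/6 - ((3 + y**2 + 4*y) + y*(5 + 4))/6 = 5/6 - ((3 + y**2 + 4*y) + y*9)/6 = 5/6 - ((3 + y**2 + 4*y) + 9*y)/6 = 5/6 - (3 + y**2 + 13*y)/6 = 5/6 + (-1/2 - 13*y/6 - y**2/6) = 1/3 - 13*y/6 - y**2/6)
-10620 - T(140) = -10620 - (1/3 - 13/6*140 - 1/6*140**2) = -10620 - (1/3 - 910/3 - 1/6*19600) = -10620 - (1/3 - 910/3 - 9800/3) = -10620 - 1*(-10709/3) = -10620 + 10709/3 = -21151/3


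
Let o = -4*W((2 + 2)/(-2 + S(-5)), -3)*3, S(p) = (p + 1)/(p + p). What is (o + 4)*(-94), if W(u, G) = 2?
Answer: 1880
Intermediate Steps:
S(p) = (1 + p)/(2*p) (S(p) = (1 + p)/((2*p)) = (1 + p)*(1/(2*p)) = (1 + p)/(2*p))
o = -24 (o = -4*2*3 = -8*3 = -24)
(o + 4)*(-94) = (-24 + 4)*(-94) = -20*(-94) = 1880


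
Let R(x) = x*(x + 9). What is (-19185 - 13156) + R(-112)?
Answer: -20805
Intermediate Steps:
R(x) = x*(9 + x)
(-19185 - 13156) + R(-112) = (-19185 - 13156) - 112*(9 - 112) = -32341 - 112*(-103) = -32341 + 11536 = -20805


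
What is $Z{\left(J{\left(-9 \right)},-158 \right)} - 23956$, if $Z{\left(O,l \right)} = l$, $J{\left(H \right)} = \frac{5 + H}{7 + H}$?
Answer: $-24114$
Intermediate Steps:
$J{\left(H \right)} = \frac{5 + H}{7 + H}$
$Z{\left(J{\left(-9 \right)},-158 \right)} - 23956 = -158 - 23956 = -24114$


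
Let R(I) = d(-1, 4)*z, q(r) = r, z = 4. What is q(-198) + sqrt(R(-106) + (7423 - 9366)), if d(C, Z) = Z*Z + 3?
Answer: -198 + I*sqrt(1867) ≈ -198.0 + 43.209*I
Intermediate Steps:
d(C, Z) = 3 + Z**2 (d(C, Z) = Z**2 + 3 = 3 + Z**2)
R(I) = 76 (R(I) = (3 + 4**2)*4 = (3 + 16)*4 = 19*4 = 76)
q(-198) + sqrt(R(-106) + (7423 - 9366)) = -198 + sqrt(76 + (7423 - 9366)) = -198 + sqrt(76 - 1943) = -198 + sqrt(-1867) = -198 + I*sqrt(1867)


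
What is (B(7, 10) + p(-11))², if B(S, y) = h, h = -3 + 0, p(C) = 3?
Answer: 0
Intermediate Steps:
h = -3
B(S, y) = -3
(B(7, 10) + p(-11))² = (-3 + 3)² = 0² = 0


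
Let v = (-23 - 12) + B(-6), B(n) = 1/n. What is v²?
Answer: 44521/36 ≈ 1236.7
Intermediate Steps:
v = -211/6 (v = (-23 - 12) + 1/(-6) = -35 - ⅙ = -211/6 ≈ -35.167)
v² = (-211/6)² = 44521/36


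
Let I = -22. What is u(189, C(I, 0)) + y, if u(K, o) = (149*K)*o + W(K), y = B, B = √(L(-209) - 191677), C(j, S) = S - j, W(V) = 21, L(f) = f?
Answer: 619563 + I*√191886 ≈ 6.1956e+5 + 438.05*I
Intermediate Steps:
B = I*√191886 (B = √(-209 - 191677) = √(-191886) = I*√191886 ≈ 438.05*I)
y = I*√191886 ≈ 438.05*I
u(K, o) = 21 + 149*K*o (u(K, o) = (149*K)*o + 21 = 149*K*o + 21 = 21 + 149*K*o)
u(189, C(I, 0)) + y = (21 + 149*189*(0 - 1*(-22))) + I*√191886 = (21 + 149*189*(0 + 22)) + I*√191886 = (21 + 149*189*22) + I*√191886 = (21 + 619542) + I*√191886 = 619563 + I*√191886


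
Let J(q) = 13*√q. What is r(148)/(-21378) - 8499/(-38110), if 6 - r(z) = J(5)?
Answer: 30243827/135785930 + 13*√5/21378 ≈ 0.22409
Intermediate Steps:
r(z) = 6 - 13*√5
r(148)/(-21378) - 8499/(-38110) = (6 - 13*√5)/(-21378) - 8499/(-38110) = (6 - 13*√5)*(-1/21378) - 8499*(-1/38110) = (-1/3563 + 13*√5/21378) + 8499/38110 = 30243827/135785930 + 13*√5/21378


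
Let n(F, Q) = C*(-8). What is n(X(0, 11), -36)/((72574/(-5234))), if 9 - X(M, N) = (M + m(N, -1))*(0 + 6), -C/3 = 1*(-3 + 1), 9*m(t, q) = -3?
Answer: 125616/36287 ≈ 3.4617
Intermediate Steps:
m(t, q) = -⅓ (m(t, q) = (⅑)*(-3) = -⅓)
C = 6 (C = -3*(-3 + 1) = -3*(-2) = 6)
X(M, N) = 11 - 6*M (X(M, N) = 9 - (M - ⅓)*(0 + 6) = 9 - (-⅓ + M)*6 = 9 - (-2 + 6*M) = 9 + (2 - 6*M) = 11 - 6*M)
n(F, Q) = -48 (n(F, Q) = 6*(-8) = -48)
n(X(0, 11), -36)/((72574/(-5234))) = -48/(72574/(-5234)) = -48/(72574*(-1/5234)) = -48/(-36287/2617) = -48*(-2617/36287) = 125616/36287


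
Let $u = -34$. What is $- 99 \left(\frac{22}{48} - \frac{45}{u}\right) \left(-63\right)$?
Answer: $\frac{1511433}{136} \approx 11113.0$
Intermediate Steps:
$- 99 \left(\frac{22}{48} - \frac{45}{u}\right) \left(-63\right) = - 99 \left(\frac{22}{48} - \frac{45}{-34}\right) \left(-63\right) = - 99 \left(22 \cdot \frac{1}{48} - - \frac{45}{34}\right) \left(-63\right) = - 99 \left(\frac{11}{24} + \frac{45}{34}\right) \left(-63\right) = \left(-99\right) \frac{727}{408} \left(-63\right) = \left(- \frac{23991}{136}\right) \left(-63\right) = \frac{1511433}{136}$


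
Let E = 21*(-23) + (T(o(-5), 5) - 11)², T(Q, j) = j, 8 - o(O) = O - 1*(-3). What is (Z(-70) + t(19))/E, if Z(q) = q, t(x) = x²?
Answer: -97/149 ≈ -0.65101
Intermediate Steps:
o(O) = 5 - O (o(O) = 8 - (O - 1*(-3)) = 8 - (O + 3) = 8 - (3 + O) = 8 + (-3 - O) = 5 - O)
E = -447 (E = 21*(-23) + (5 - 11)² = -483 + (-6)² = -483 + 36 = -447)
(Z(-70) + t(19))/E = (-70 + 19²)/(-447) = (-70 + 361)*(-1/447) = 291*(-1/447) = -97/149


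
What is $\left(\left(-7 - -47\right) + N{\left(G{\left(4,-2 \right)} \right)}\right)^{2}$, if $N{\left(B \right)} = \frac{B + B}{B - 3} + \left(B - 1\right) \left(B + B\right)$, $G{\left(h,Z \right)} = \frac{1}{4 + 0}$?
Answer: $\frac{12047841}{7744} \approx 1555.8$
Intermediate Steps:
$G{\left(h,Z \right)} = \frac{1}{4}$
$N{\left(B \right)} = \frac{2 B}{-3 + B} + 2 B \left(-1 + B\right)$ ($N{\left(B \right)} = \frac{2 B}{-3 + B} + \left(-1 + B\right) 2 B = \frac{2 B}{-3 + B} + 2 B \left(-1 + B\right)$)
$\left(\left(-7 - -47\right) + N{\left(G{\left(4,-2 \right)} \right)}\right)^{2} = \left(\left(-7 - -47\right) + 2 \cdot \frac{1}{4} \frac{1}{-3 + \frac{1}{4}} \left(4 + \left(\frac{1}{4}\right)^{2} - 1\right)\right)^{2} = \left(\left(-7 + 47\right) + 2 \cdot \frac{1}{4} \frac{1}{- \frac{11}{4}} \left(4 + \frac{1}{16} - 1\right)\right)^{2} = \left(40 + 2 \cdot \frac{1}{4} \left(- \frac{4}{11}\right) \frac{49}{16}\right)^{2} = \left(40 - \frac{49}{88}\right)^{2} = \left(\frac{3471}{88}\right)^{2} = \frac{12047841}{7744}$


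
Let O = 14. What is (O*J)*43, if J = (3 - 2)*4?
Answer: 2408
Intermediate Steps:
J = 4 (J = 1*4 = 4)
(O*J)*43 = (14*4)*43 = 56*43 = 2408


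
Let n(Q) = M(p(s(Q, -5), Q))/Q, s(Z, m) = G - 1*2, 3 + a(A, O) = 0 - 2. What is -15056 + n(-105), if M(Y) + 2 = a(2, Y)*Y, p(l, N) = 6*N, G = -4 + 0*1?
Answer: -1584028/105 ≈ -15086.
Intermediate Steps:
G = -4 (G = -4 + 0 = -4)
a(A, O) = -5 (a(A, O) = -3 + (0 - 2) = -3 - 2 = -5)
s(Z, m) = -6 (s(Z, m) = -4 - 1*2 = -4 - 2 = -6)
M(Y) = -2 - 5*Y
n(Q) = (-2 - 30*Q)/Q
-15056 + n(-105) = -15056 + (-30 - 2/(-105)) = -15056 + (-30 - 2*(-1/105)) = -15056 + (-30 + 2/105) = -15056 - 3148/105 = -1584028/105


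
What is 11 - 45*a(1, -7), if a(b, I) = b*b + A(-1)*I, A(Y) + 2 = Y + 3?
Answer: -34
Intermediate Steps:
A(Y) = 1 + Y (A(Y) = -2 + (Y + 3) = -2 + (3 + Y) = 1 + Y)
a(b, I) = b**2 (a(b, I) = b*b + (1 - 1)*I = b**2 + 0*I = b**2 + 0 = b**2)
11 - 45*a(1, -7) = 11 - 45*1**2 = 11 - 45*1 = 11 - 45 = -34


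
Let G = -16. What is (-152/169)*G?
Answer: 2432/169 ≈ 14.391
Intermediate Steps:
(-152/169)*G = -152/169*(-16) = 2432/169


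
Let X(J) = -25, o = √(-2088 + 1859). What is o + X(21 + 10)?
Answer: -25 + I*√229 ≈ -25.0 + 15.133*I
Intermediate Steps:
o = I*√229 (o = √(-229) = I*√229 ≈ 15.133*I)
o + X(21 + 10) = I*√229 - 25 = -25 + I*√229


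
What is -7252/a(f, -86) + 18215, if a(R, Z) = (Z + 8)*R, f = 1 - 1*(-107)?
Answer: 38362603/2106 ≈ 18216.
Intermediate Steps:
f = 108 (f = 1 + 107 = 108)
a(R, Z) = R*(8 + Z) (a(R, Z) = (8 + Z)*R = R*(8 + Z))
-7252/a(f, -86) + 18215 = -7252*1/(108*(8 - 86)) + 18215 = -7252/(108*(-78)) + 18215 = -7252/(-8424) + 18215 = -7252*(-1/8424) + 18215 = 1813/2106 + 18215 = 38362603/2106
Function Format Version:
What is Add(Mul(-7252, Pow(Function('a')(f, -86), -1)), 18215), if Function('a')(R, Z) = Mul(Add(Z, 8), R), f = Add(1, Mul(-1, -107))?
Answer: Rational(38362603, 2106) ≈ 18216.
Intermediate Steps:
f = 108 (f = Add(1, 107) = 108)
Function('a')(R, Z) = Mul(R, Add(8, Z)) (Function('a')(R, Z) = Mul(Add(8, Z), R) = Mul(R, Add(8, Z)))
Add(Mul(-7252, Pow(Function('a')(f, -86), -1)), 18215) = Add(Mul(-7252, Pow(Mul(108, Add(8, -86)), -1)), 18215) = Add(Mul(-7252, Pow(Mul(108, -78), -1)), 18215) = Add(Mul(-7252, Pow(-8424, -1)), 18215) = Add(Mul(-7252, Rational(-1, 8424)), 18215) = Add(Rational(1813, 2106), 18215) = Rational(38362603, 2106)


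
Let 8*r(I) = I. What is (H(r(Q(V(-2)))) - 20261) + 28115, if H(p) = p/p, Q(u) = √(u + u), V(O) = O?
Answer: 7855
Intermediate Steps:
Q(u) = √2*√u (Q(u) = √(2*u) = √2*√u)
r(I) = I/8
H(p) = 1
(H(r(Q(V(-2)))) - 20261) + 28115 = (1 - 20261) + 28115 = -20260 + 28115 = 7855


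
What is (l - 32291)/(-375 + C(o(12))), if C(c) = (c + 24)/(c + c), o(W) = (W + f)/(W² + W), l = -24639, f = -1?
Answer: 250492/899 ≈ 278.63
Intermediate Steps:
o(W) = (-1 + W)/(W + W²) (o(W) = (W - 1)/(W² + W) = (-1 + W)/(W + W²))
C(c) = (24 + c)/(2*c) (C(c) = (24 + c)/((2*c)) = (24 + c)*(1/(2*c)) = (24 + c)/(2*c))
(l - 32291)/(-375 + C(o(12))) = (-24639 - 32291)/(-375 + (24 + (-1 + 12)/(12*(1 + 12)))/(2*(((-1 + 12)/(12*(1 + 12)))))) = -56930/(-375 + (24 + (1/12)*11/13)/(2*(((1/12)*11/13)))) = -56930/(-375 + (24 + (1/12)*(1/13)*11)/(2*(((1/12)*(1/13)*11)))) = -56930/(-375 + (24 + 11/156)/(2*(11/156))) = -56930/(-375 + (½)*(156/11)*(3755/156)) = -56930/(-375 + 3755/22) = -56930/(-4495/22) = -56930*(-22/4495) = 250492/899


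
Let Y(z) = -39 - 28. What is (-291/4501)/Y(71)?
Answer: 291/301567 ≈ 0.00096496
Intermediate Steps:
Y(z) = -67
(-291/4501)/Y(71) = -291/4501/(-67) = -291*1/4501*(-1/67) = -291/4501*(-1/67) = 291/301567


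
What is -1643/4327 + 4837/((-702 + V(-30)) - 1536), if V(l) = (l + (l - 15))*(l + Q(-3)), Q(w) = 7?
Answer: -21772558/2219751 ≈ -9.8086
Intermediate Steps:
V(l) = (-15 + 2*l)*(7 + l) (V(l) = (l + (l - 15))*(l + 7) = (l + (-15 + l))*(7 + l) = (-15 + 2*l)*(7 + l))
-1643/4327 + 4837/((-702 + V(-30)) - 1536) = -1643/4327 + 4837/((-702 + (-105 - 1*(-30) + 2*(-30)²)) - 1536) = -1643*1/4327 + 4837/((-702 + (-105 + 30 + 2*900)) - 1536) = -1643/4327 + 4837/((-702 + (-105 + 30 + 1800)) - 1536) = -1643/4327 + 4837/((-702 + 1725) - 1536) = -1643/4327 + 4837/(1023 - 1536) = -1643/4327 + 4837/(-513) = -1643/4327 + 4837*(-1/513) = -1643/4327 - 4837/513 = -21772558/2219751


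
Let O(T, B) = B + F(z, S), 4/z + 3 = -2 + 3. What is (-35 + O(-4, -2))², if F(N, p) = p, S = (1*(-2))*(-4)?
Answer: 841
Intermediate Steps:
S = 8 (S = -2*(-4) = 8)
z = -2 (z = 4/(-3 + (-2 + 3)) = 4/(-3 + 1) = 4/(-2) = 4*(-½) = -2)
O(T, B) = 8 + B (O(T, B) = B + 8 = 8 + B)
(-35 + O(-4, -2))² = (-35 + (8 - 2))² = (-35 + 6)² = (-29)² = 841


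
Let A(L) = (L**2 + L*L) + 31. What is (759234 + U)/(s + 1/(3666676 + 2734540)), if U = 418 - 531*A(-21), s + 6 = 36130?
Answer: 1759367816384/231237526785 ≈ 7.6085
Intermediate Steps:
A(L) = 31 + 2*L**2 (A(L) = (L**2 + L**2) + 31 = 2*L**2 + 31 = 31 + 2*L**2)
s = 36124 (s = -6 + 36130 = 36124)
U = -484385 (U = 418 - 531*(31 + 2*(-21)**2) = 418 - 531*(31 + 2*441) = 418 - 531*(31 + 882) = 418 - 531*913 = 418 - 484803 = -484385)
(759234 + U)/(s + 1/(3666676 + 2734540)) = (759234 - 484385)/(36124 + 1/(3666676 + 2734540)) = 274849/(36124 + 1/6401216) = 274849/(231237526785/6401216) = 274849*(6401216/231237526785) = 1759367816384/231237526785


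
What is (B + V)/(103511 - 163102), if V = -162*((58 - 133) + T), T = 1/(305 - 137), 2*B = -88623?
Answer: 900549/1668548 ≈ 0.53972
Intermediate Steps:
B = -88623/2 (B = (½)*(-88623) = -88623/2 ≈ -44312.)
T = 1/168 ≈ 0.0059524
V = 340173/28 (V = -162*((58 - 133) + 1/168) = -162*(-75 + 1/168) = -162*(-12599/168) = 340173/28 ≈ 12149.)
(B + V)/(103511 - 163102) = (-88623/2 + 340173/28)/(103511 - 163102) = -900549/28/(-59591) = -900549/28*(-1/59591) = 900549/1668548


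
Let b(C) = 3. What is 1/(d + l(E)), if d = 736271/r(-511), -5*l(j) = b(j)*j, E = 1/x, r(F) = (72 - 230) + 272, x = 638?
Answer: 90915/587176037 ≈ 0.00015483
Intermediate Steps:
r(F) = 114 (r(F) = -158 + 272 = 114)
E = 1/638 ≈ 0.0015674
l(j) = -3*j/5
d = 736271/114 ≈ 6458.5
1/(d + l(E)) = 1/(736271/114 - ⅗*1/638) = 1/(736271/114 - 3/3190) = 1/(587176037/90915) = 90915/587176037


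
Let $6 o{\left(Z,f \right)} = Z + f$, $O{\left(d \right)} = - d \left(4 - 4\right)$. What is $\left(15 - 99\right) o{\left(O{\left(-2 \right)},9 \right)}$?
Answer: $-126$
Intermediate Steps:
$O{\left(d \right)} = 0$ ($O{\left(d \right)} = - d 0 = 0$)
$o{\left(Z,f \right)} = \frac{Z}{6} + \frac{f}{6}$ ($o{\left(Z,f \right)} = \frac{Z + f}{6} = \frac{Z}{6} + \frac{f}{6}$)
$\left(15 - 99\right) o{\left(O{\left(-2 \right)},9 \right)} = \left(15 - 99\right) \left(\frac{1}{6} \cdot 0 + \frac{1}{6} \cdot 9\right) = - 84 \left(0 + \frac{3}{2}\right) = \left(-84\right) \frac{3}{2} = -126$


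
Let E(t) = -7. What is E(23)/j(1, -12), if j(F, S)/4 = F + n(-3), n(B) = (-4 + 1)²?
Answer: -7/40 ≈ -0.17500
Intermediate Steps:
n(B) = 9 (n(B) = (-3)² = 9)
j(F, S) = 36 + 4*F (j(F, S) = 4*(F + 9) = 4*(9 + F) = 36 + 4*F)
E(23)/j(1, -12) = -7/(36 + 4*1) = -7/(36 + 4) = -7/40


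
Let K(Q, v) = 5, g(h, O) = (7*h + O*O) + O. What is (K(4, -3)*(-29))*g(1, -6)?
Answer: -5365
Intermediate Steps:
g(h, O) = O + O² + 7*h (g(h, O) = (7*h + O²) + O = (O² + 7*h) + O = O + O² + 7*h)
(K(4, -3)*(-29))*g(1, -6) = (5*(-29))*(-6 + (-6)² + 7*1) = -145*(-6 + 36 + 7) = -145*37 = -5365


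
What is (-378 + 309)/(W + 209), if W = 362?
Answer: -69/571 ≈ -0.12084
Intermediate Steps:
(-378 + 309)/(W + 209) = (-378 + 309)/(362 + 209) = -69/571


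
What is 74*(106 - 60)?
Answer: 3404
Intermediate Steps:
74*(106 - 60) = 74*46 = 3404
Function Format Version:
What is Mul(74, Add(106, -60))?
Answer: 3404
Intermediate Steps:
Mul(74, Add(106, -60)) = Mul(74, 46) = 3404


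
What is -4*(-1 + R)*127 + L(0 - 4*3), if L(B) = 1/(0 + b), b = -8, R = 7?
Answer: -24385/8 ≈ -3048.1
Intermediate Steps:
L(B) = -⅛ (L(B) = 1/(0 - 8) = 1/(-8) = -⅛)
-4*(-1 + R)*127 + L(0 - 4*3) = -4*(-1 + 7)*127 - ⅛ = -4*6*127 - ⅛ = -24*127 - ⅛ = -3048 - ⅛ = -24385/8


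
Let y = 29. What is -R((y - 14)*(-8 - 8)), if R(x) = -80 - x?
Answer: -160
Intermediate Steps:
-R((y - 14)*(-8 - 8)) = -(-80 - (29 - 14)*(-8 - 8)) = -(-80 - 15*(-16)) = -(-80 - 1*(-240)) = -(-80 + 240) = -1*160 = -160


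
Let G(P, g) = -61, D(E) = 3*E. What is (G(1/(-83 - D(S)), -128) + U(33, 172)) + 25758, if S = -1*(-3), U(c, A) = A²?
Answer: 55281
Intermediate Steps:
S = 3
(G(1/(-83 - D(S)), -128) + U(33, 172)) + 25758 = (-61 + 172²) + 25758 = (-61 + 29584) + 25758 = 29523 + 25758 = 55281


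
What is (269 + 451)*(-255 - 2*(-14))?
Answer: -163440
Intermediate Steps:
(269 + 451)*(-255 - 2*(-14)) = 720*(-255 + 28) = 720*(-227) = -163440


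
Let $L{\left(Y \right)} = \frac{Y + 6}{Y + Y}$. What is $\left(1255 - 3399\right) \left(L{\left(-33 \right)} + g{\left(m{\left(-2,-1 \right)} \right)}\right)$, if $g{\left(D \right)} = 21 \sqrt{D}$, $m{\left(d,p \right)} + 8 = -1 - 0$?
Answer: $- \frac{9648}{11} - 135072 i \approx -877.09 - 1.3507 \cdot 10^{5} i$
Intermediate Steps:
$m{\left(d,p \right)} = -9$ ($m{\left(d,p \right)} = -8 - 1 = -9$)
$L{\left(Y \right)} = \frac{6 + Y}{2 Y}$
$\left(1255 - 3399\right) \left(L{\left(-33 \right)} + g{\left(m{\left(-2,-1 \right)} \right)}\right) = \left(1255 - 3399\right) \left(\frac{6 - 33}{2 \left(-33\right)} + 21 \sqrt{-9}\right) = - 2144 \left(\frac{1}{2} \left(- \frac{1}{33}\right) \left(-27\right) + 21 \cdot 3 i\right) = - 2144 \left(\frac{9}{22} + 63 i\right) = - \frac{9648}{11} - 135072 i$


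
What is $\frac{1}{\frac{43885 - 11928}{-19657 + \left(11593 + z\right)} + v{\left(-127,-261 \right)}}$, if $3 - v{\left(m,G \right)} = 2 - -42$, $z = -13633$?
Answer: $- \frac{21697}{921534} \approx -0.023544$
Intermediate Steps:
$v{\left(m,G \right)} = -41$ ($v{\left(m,G \right)} = 3 - \left(2 - -42\right) = 3 - \left(2 + 42\right) = 3 - 44 = -41$)
$\frac{1}{\frac{43885 - 11928}{-19657 + \left(11593 + z\right)} + v{\left(-127,-261 \right)}} = \frac{1}{\frac{43885 - 11928}{-19657 + \left(11593 - 13633\right)} - 41} = \frac{1}{\frac{31957}{-19657 - 2040} - 41} = \frac{1}{\frac{31957}{-21697} - 41} = \frac{1}{31957 \left(- \frac{1}{21697}\right) - 41} = \frac{1}{- \frac{31957}{21697} - 41} = \frac{1}{- \frac{921534}{21697}} = - \frac{21697}{921534}$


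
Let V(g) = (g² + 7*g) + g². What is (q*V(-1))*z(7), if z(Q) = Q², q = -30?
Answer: 7350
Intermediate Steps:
V(g) = 2*g² + 7*g
(q*V(-1))*z(7) = -(-30)*(7 + 2*(-1))*7² = -(-30)*(7 - 2)*49 = -(-30)*5*49 = -30*(-5)*49 = 150*49 = 7350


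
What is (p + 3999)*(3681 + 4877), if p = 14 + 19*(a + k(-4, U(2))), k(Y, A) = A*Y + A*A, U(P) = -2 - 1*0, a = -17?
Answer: 33530244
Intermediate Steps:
U(P) = -2 (U(P) = -2 + 0 = -2)
k(Y, A) = A² + A*Y (k(Y, A) = A*Y + A² = A² + A*Y)
p = -81 (p = 14 + 19*(-17 - 2*(-2 - 4)) = 14 + 19*(-17 - 2*(-6)) = 14 + 19*(-17 + 12) = 14 + 19*(-5) = 14 - 95 = -81)
(p + 3999)*(3681 + 4877) = (-81 + 3999)*(3681 + 4877) = 3918*8558 = 33530244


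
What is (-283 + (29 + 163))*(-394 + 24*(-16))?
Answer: 70798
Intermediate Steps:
(-283 + (29 + 163))*(-394 + 24*(-16)) = (-283 + 192)*(-394 - 384) = -91*(-778) = 70798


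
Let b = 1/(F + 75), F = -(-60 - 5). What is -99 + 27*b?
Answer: -13833/140 ≈ -98.807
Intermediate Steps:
F = 65 (F = -1*(-65) = 65)
b = 1/140 (b = 1/(65 + 75) = 1/140 ≈ 0.0071429)
-99 + 27*b = -99 + 27*(1/140) = -99 + 27/140 = -13833/140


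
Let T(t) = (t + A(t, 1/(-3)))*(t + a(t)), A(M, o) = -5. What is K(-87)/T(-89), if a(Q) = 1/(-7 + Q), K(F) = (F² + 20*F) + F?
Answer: 275616/401615 ≈ 0.68627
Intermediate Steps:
K(F) = F² + 21*F
T(t) = (-5 + t)*(t + 1/(-7 + t)) (T(t) = (t - 5)*(t + 1/(-7 + t)) = (-5 + t)*(t + 1/(-7 + t)))
K(-87)/T(-89) = (-87*(21 - 87))/(((-5 - 89 - 89*(-7 - 89)*(-5 - 89))/(-7 - 89))) = (-87*(-66))/(((-5 - 89 - 89*(-96)*(-94))/(-96))) = 5742/((-(-5 - 89 - 803136)/96)) = 5742/((-1/96*(-803230))) = 5742/(401615/48) = 5742*(48/401615) = 275616/401615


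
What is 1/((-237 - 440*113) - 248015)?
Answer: -1/297972 ≈ -3.3560e-6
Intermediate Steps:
1/((-237 - 440*113) - 248015) = 1/((-237 - 49720) - 248015) = 1/(-49957 - 248015) = 1/(-297972) = -1/297972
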